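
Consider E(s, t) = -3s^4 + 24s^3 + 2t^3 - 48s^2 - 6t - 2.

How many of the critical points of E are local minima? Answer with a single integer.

1

E separates as a function of s plus a function of t, so ∇E=0 decouples.
∂E/∂s = -12s(s - 4)(s - 2) = 0 at s ∈ {0, 2, 4}; ∂E/∂t = 6(t - 1)(t + 1) = 0 at t ∈ {-1, 1}.
The Hessian is diagonal: diag(E_ss, E_tt). Second derivatives: E_ss(0)=-96, E_ss(2)=48, E_ss(4)=-96; E_tt(-1)=-12, E_tt(1)=12.
Local minima occur where both diagonal entries positive: (2, 1). Count: 1.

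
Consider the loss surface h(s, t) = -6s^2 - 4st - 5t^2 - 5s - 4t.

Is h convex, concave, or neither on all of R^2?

concave

h is quadratic, so its Hessian is the constant matrix H = [[-12, -4], [-4, -10]].
det(H) = 104, tr(H) = -22.
det(H) > 0 and tr(H) < 0, so H is negative definite everywhere: concave.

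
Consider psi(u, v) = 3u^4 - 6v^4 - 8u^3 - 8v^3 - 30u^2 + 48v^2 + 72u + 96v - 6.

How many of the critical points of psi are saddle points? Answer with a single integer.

psi separates as a function of u plus a function of v, so ∇psi=0 decouples.
∂psi/∂u = 12(u - 3)(u - 1)(u + 2) = 0 at u ∈ {-2, 1, 3}; ∂psi/∂v = -24(v - 2)(v + 1)(v + 2) = 0 at v ∈ {-2, -1, 2}.
The Hessian is diagonal: diag(psi_uu, psi_vv). Second derivatives: psi_uu(-2)=180, psi_uu(1)=-72, psi_uu(3)=120; psi_vv(-2)=-96, psi_vv(-1)=72, psi_vv(2)=-288.
Saddle points occur where the two diagonal entries have opposite signs: (-2, -2), (-2, 2), (1, -1), (3, -2), (3, 2). Count: 5.

5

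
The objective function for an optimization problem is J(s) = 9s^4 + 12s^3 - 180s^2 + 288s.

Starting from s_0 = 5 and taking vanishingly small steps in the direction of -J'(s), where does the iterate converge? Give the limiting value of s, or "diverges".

J'(s) = 36(s - 2)(s - 1)(s + 4), so J'(5) = 3888.
Gradient descent moves in the -J' direction, i.e. s is decreasing.
The nearest critical point in that direction is s = 2, where J'' = 216 > 0 (a local minimum). The iterate converges there.

2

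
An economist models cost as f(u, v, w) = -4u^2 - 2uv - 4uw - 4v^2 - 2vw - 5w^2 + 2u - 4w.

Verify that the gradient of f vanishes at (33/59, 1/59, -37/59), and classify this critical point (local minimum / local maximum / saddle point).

∇f = (-8u - 2v - 4w + 2, -2u - 8v - 2w, -4u - 2v - 10w - 4); substituting (33/59, 1/59, -37/59) gives ∇f = (0, 0, 0), so (33/59, 1/59, -37/59) is indeed a critical point.
The Hessian is constant: H = [[-8, -2, -4], [-2, -8, -2], [-4, -2, -10]].
Leading principal minors: Δ₁ = -8, Δ₂ = 60, Δ₃ = -472.
The minors alternate sign starting negative (−, +, −), so H is negative definite: a local maximum.

local maximum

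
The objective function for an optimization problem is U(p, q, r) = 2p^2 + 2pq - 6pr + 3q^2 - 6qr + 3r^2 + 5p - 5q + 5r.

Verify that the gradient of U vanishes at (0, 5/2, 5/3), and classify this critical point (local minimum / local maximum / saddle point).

saddle point

∇U = (4p + 2q - 6r + 5, 2p + 6q - 6r - 5, -6p - 6q + 6r + 5); substituting (0, 5/2, 5/3) gives ∇U = (0, 0, 0), so (0, 5/2, 5/3) is indeed a critical point.
The Hessian is constant: H = [[4, 2, -6], [2, 6, -6], [-6, -6, 6]].
Leading principal minors: Δ₁ = 4, Δ₂ = 20, Δ₃ = -96.
The minors fit neither the all-positive nor the alternating-sign pattern, so H is indefinite: a saddle point.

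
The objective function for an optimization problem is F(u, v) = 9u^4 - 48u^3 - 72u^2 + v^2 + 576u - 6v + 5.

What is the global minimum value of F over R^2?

-916

F(u,v) separates as P(u) + Q(v) + 5, so its minimum is min P + min Q + 5.
P'(u) = 36(u - 4)(u - 2)(u + 2) vanishes at u ∈ {-2, 2, 4}; Q'(v) = 2v - 6 vanishes at v ∈ {3}.
Local minima of P (where P''>0): P(-2)=-912, P(4)=384. Local minima of Q: Q(3)=-9.
So the global minimum of F is P(-2) + Q(3) + 5 = -912 − 9 + 5 = -916, attained at (-2, 3).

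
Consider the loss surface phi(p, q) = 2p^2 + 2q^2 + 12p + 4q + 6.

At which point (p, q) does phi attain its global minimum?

phi(p,q) separates as A(p) + B(q) + 6, so its minimum is min A + min B + 6.
A'(p) = 4p + 12 vanishes at p ∈ {-3}; B'(q) = 4q + 4 vanishes at q ∈ {-1}.
Local minima of A (where A''>0): A(-3)=-18. Local minima of B: B(-1)=-2.
So the global minimum of phi is A(-3) + B(-1) + 6 = -18 − 2 + 6 = -14, attained at (-3, -1).

(-3, -1)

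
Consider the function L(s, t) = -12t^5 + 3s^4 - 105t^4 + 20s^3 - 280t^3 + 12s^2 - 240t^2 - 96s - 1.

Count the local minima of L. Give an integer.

L separates as a function of s plus a function of t, so ∇L=0 decouples.
∂L/∂s = 12(s - 1)(s + 2)(s + 4) = 0 at s ∈ {-4, -2, 1}; ∂L/∂t = -60t(t + 1)(t + 2)(t + 4) = 0 at t ∈ {-4, -2, -1, 0}.
The Hessian is diagonal: diag(L_ss, L_tt). Second derivatives: L_ss(-4)=120, L_ss(-2)=-72, L_ss(1)=180; L_tt(-4)=1440, L_tt(-2)=-240, L_tt(-1)=180, L_tt(0)=-480.
Local minima occur where both diagonal entries positive: (-4, -4), (-4, -1), (1, -4), (1, -1). Count: 4.

4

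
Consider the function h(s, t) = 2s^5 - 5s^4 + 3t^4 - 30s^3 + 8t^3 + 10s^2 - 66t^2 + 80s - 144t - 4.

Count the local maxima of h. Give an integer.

2

h separates as a function of s plus a function of t, so ∇h=0 decouples.
∂h/∂s = 10(s - 4)(s - 1)(s + 1)(s + 2) = 0 at s ∈ {-2, -1, 1, 4}; ∂h/∂t = 12(t - 3)(t + 1)(t + 4) = 0 at t ∈ {-4, -1, 3}.
The Hessian is diagonal: diag(h_ss, h_tt). Second derivatives: h_ss(-2)=-180, h_ss(-1)=100, h_ss(1)=-180, h_ss(4)=900; h_tt(-4)=252, h_tt(-1)=-144, h_tt(3)=336.
Local maxima occur where both diagonal entries negative: (-2, -1), (1, -1). Count: 2.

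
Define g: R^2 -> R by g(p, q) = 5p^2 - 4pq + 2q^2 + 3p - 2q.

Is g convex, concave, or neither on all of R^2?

convex

g is quadratic, so its Hessian is the constant matrix H = [[10, -4], [-4, 4]].
det(H) = 24, tr(H) = 14.
det(H) > 0 and tr(H) > 0, so H is positive definite everywhere: convex.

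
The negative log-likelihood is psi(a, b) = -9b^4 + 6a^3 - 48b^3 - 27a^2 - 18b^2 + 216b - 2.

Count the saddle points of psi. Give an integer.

3

psi separates as a function of a plus a function of b, so ∇psi=0 decouples.
∂psi/∂a = 18a(a - 3) = 0 at a ∈ {0, 3}; ∂psi/∂b = -36(b - 1)(b + 2)(b + 3) = 0 at b ∈ {-3, -2, 1}.
The Hessian is diagonal: diag(psi_aa, psi_bb). Second derivatives: psi_aa(0)=-54, psi_aa(3)=54; psi_bb(-3)=-144, psi_bb(-2)=108, psi_bb(1)=-432.
Saddle points occur where the two diagonal entries have opposite signs: (0, -2), (3, -3), (3, 1). Count: 3.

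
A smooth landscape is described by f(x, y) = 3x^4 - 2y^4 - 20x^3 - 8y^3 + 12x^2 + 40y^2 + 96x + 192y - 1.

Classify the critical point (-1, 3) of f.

The mixed partial ∂²f/∂x∂y is 0, so the Hessian at any point is diag(f_xx, f_yy) = diag(12(3x^2 - 10x + 2), 8(-3y^2 - 6y + 10)).
At (-1, 3): H = diag(180, -280).
The eigenvalues have opposite signs, so H is indefinite: a saddle point.

saddle point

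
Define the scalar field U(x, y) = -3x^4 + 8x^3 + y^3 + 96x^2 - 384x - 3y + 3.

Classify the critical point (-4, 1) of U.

The mixed partial ∂²U/∂x∂y is 0, so the Hessian at any point is diag(U_xx, U_yy) = diag(12(-3x^2 + 4x + 16), 6y).
At (-4, 1): H = diag(-576, 6).
The eigenvalues have opposite signs, so H is indefinite: a saddle point.

saddle point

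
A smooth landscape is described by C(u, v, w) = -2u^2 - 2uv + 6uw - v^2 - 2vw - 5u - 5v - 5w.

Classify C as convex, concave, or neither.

C is quadratic, so its Hessian is the constant matrix H = [[-4, -2, 6], [-2, -2, -2], [6, -2, 0]].
Leading principal minors: -4, 4, 136.
Neither pattern holds ⇒ H is indefinite ⇒ neither convex nor concave.

neither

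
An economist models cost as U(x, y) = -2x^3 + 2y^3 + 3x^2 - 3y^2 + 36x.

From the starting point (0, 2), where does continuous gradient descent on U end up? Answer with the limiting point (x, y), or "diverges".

(-2, 1)

U is separable, so gradient descent decouples: x follows -∂U/∂x, y follows -∂U/∂y.
∂U/∂x = -6(x - 3)(x + 2); at x=0 this is 36, so x decreases.
∂U/∂y = 6y(y - 1); at y=2 this is 12, so y decreases.
x converges to its nearest critical value -2 (a local min of the x-part); y converges to 1. The iterate converges to (-2, 1).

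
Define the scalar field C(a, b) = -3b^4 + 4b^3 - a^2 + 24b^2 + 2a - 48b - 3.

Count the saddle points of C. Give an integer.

C separates as a function of a plus a function of b, so ∇C=0 decouples.
∂C/∂a = -2(a - 1) = 0 at a ∈ {1}; ∂C/∂b = -12(b - 2)(b - 1)(b + 2) = 0 at b ∈ {-2, 1, 2}.
The Hessian is diagonal: diag(C_aa, C_bb). Second derivatives: C_aa(1)=-2; C_bb(-2)=-144, C_bb(1)=36, C_bb(2)=-48.
Saddle points occur where the two diagonal entries have opposite signs: (1, 1). Count: 1.

1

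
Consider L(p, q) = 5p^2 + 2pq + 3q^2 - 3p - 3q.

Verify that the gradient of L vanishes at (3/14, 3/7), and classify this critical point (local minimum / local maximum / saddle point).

local minimum

∇L = (10p + 2q - 3, 2p + 6q - 3); substituting (3/14, 3/7) gives ∇L = (0, 0), so (3/14, 3/7) is indeed a critical point.
The Hessian of L is constant: H = [[10, 2], [2, 6]].
det(H) = 10·6 − 2² = 56.
det(H) > 0 and tr(H) = 16 > 0, so H is positive definite and the point is a local minimum.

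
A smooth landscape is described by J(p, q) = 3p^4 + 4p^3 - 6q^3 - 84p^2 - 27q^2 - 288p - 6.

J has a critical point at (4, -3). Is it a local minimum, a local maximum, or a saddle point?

The mixed partial ∂²J/∂p∂q is 0, so the Hessian at any point is diag(J_pp, J_qq) = diag(12(3p^2 + 2p - 14), -18(2q + 3)).
At (4, -3): H = diag(504, 54).
Both eigenvalues are positive, so H is positive definite: a local minimum.

local minimum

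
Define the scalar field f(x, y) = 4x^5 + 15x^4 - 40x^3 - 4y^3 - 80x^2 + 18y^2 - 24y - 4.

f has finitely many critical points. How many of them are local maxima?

f separates as a function of x plus a function of y, so ∇f=0 decouples.
∂f/∂x = 20x(x - 2)(x + 1)(x + 4) = 0 at x ∈ {-4, -1, 0, 2}; ∂f/∂y = -12(y - 2)(y - 1) = 0 at y ∈ {1, 2}.
The Hessian is diagonal: diag(f_xx, f_yy). Second derivatives: f_xx(-4)=-1440, f_xx(-1)=180, f_xx(0)=-160, f_xx(2)=720; f_yy(1)=12, f_yy(2)=-12.
Local maxima occur where both diagonal entries negative: (-4, 2), (0, 2). Count: 2.

2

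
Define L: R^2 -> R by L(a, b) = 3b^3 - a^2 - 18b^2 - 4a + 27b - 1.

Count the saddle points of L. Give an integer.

L separates as a function of a plus a function of b, so ∇L=0 decouples.
∂L/∂a = -2(a + 2) = 0 at a ∈ {-2}; ∂L/∂b = 9(b - 3)(b - 1) = 0 at b ∈ {1, 3}.
The Hessian is diagonal: diag(L_aa, L_bb). Second derivatives: L_aa(-2)=-2; L_bb(1)=-18, L_bb(3)=18.
Saddle points occur where the two diagonal entries have opposite signs: (-2, 3). Count: 1.

1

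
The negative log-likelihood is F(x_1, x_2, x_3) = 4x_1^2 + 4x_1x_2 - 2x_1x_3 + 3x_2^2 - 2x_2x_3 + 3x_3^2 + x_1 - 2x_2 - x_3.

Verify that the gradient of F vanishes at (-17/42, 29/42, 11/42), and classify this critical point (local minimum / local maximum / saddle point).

local minimum

∇F = (8x_1 + 4x_2 - 2x_3 + 1, 4x_1 + 6x_2 - 2x_3 - 2, -2x_1 - 2x_2 + 6x_3 - 1); substituting (-17/42, 29/42, 11/42) gives ∇F = (0, 0, 0), so (-17/42, 29/42, 11/42) is indeed a critical point.
The Hessian is constant: H = [[8, 4, -2], [4, 6, -2], [-2, -2, 6]].
Leading principal minors: Δ₁ = 8, Δ₂ = 32, Δ₃ = 168.
All leading minors are positive, so H is positive definite: a local minimum.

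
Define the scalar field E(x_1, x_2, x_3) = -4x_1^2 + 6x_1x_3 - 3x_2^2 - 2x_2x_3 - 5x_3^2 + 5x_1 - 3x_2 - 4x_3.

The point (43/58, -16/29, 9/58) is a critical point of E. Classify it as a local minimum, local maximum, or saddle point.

local maximum

The Hessian is constant: H = [[-8, 0, 6], [0, -6, -2], [6, -2, -10]].
Leading principal minors: Δ₁ = -8, Δ₂ = 48, Δ₃ = -232.
The minors alternate sign starting negative (−, +, −), so H is negative definite: a local maximum.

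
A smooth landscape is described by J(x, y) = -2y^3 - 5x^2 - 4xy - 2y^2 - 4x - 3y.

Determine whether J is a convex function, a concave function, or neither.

neither

The term -2y^3 is cubic, so the Hessian is not constant.
∂²J/∂y² = -12y - 4, which takes both signs as y varies (negative for sufficiently large y). A diagonal entry of the Hessian changing sign means the Hessian is neither positive- nor negative-semidefinite on all of R^2.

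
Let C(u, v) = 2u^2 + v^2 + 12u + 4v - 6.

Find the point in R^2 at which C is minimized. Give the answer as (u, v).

C(u,v) separates as P(u) + Q(v) − 6, so its minimum is min P + min Q − 6.
P'(u) = 4u + 12 vanishes at u ∈ {-3}; Q'(v) = 2v + 4 vanishes at v ∈ {-2}.
Local minima of P (where P''>0): P(-3)=-18. Local minima of Q: Q(-2)=-4.
So the global minimum of C is P(-3) + Q(-2) − 6 = -18 − 4 − 6 = -28, attained at (-3, -2).

(-3, -2)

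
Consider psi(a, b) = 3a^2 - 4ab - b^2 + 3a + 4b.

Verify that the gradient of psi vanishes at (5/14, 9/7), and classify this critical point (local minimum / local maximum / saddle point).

saddle point

∇psi = (6a - 4b + 3, -4a - 2b + 4); substituting (5/14, 9/7) gives ∇psi = (0, 0), so (5/14, 9/7) is indeed a critical point.
The Hessian of psi is constant: H = [[6, -4], [-4, -2]].
det(H) = 6·(-2) − (-4)² = -28.
Since det(H) < 0, H is indefinite and the critical point is a saddle point.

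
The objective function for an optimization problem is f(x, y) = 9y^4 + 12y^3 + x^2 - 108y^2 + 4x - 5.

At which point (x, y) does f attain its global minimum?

f(x,y) separates as P(x) + Q(y) − 5, so its minimum is min P + min Q − 5.
P'(x) = 2x + 4 vanishes at x ∈ {-2}; Q'(y) = 36y(y - 2)(y + 3) vanishes at y ∈ {-3, 0, 2}.
Local minima of P (where P''>0): P(-2)=-4. Local minima of Q: Q(-3)=-567, Q(2)=-192.
So the global minimum of f is P(-2) + Q(-3) − 5 = -4 − 567 − 5 = -576, attained at (-2, -3).

(-2, -3)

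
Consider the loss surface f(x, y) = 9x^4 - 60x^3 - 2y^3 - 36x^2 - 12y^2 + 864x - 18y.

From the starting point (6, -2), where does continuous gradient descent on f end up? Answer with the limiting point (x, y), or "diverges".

(4, -3)

f is separable, so gradient descent decouples: x follows -∂f/∂x, y follows -∂f/∂y.
∂f/∂x = 36(x - 4)(x - 3)(x + 2); at x=6 this is 1728, so x decreases.
∂f/∂y = -6(y + 1)(y + 3); at y=-2 this is 6, so y decreases.
x converges to its nearest critical value 4 (a local min of the x-part); y converges to -3. The iterate converges to (4, -3).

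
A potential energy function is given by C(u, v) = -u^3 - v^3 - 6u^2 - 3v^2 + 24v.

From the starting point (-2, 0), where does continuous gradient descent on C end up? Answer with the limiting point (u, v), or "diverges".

(-4, -4)

C is separable, so gradient descent decouples: u follows -∂C/∂u, v follows -∂C/∂v.
∂C/∂u = -3u(u + 4); at u=-2 this is 12, so u decreases.
∂C/∂v = -3(v - 2)(v + 4); at v=0 this is 24, so v decreases.
u converges to its nearest critical value -4 (a local min of the u-part); v converges to -4. The iterate converges to (-4, -4).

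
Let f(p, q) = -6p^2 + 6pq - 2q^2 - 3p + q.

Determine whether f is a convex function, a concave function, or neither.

concave

f is quadratic, so its Hessian is the constant matrix H = [[-12, 6], [6, -4]].
det(H) = 12, tr(H) = -16.
det(H) > 0 and tr(H) < 0, so H is negative definite everywhere: concave.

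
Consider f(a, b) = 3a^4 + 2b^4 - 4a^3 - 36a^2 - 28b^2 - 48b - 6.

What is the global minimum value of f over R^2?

f(a,b) separates as P(a) + Q(b) − 6, so its minimum is min P + min Q − 6.
P'(a) = 12a(a - 3)(a + 2) vanishes at a ∈ {-2, 0, 3}; Q'(b) = 8(b - 3)(b + 1)(b + 2) vanishes at b ∈ {-2, -1, 3}.
Local minima of P (where P''>0): P(-2)=-64, P(3)=-189. Local minima of Q: Q(-2)=16, Q(3)=-234.
So the global minimum of f is P(3) + Q(3) − 6 = -189 − 234 − 6 = -429, attained at (3, 3).

-429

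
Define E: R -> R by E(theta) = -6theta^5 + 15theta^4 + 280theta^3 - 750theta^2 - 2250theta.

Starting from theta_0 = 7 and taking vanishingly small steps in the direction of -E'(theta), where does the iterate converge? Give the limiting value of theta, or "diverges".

E'(theta) = -30(theta - 5)(theta - 3)(theta + 1)(theta + 5), so E'(7) = -23040.
Gradient descent moves in the -E' direction, i.e. theta is increasing.
There is no critical point above theta=7, and E' keeps the same sign, so the iterate runs off to +∞.

diverges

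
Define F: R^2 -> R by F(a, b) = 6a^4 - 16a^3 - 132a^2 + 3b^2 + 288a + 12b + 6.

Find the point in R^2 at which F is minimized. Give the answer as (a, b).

(-3, -2)

F(a,b) separates as P(a) + Q(b) + 6, so its minimum is min P + min Q + 6.
P'(a) = 24(a - 4)(a - 1)(a + 3) vanishes at a ∈ {-3, 1, 4}; Q'(b) = 6b + 12 vanishes at b ∈ {-2}.
Local minima of P (where P''>0): P(-3)=-1134, P(4)=-448. Local minima of Q: Q(-2)=-12.
So the global minimum of F is P(-3) + Q(-2) + 6 = -1134 − 12 + 6 = -1140, attained at (-3, -2).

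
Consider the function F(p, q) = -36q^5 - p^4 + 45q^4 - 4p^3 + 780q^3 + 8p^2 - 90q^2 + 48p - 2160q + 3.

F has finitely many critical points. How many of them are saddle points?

6

F separates as a function of p plus a function of q, so ∇F=0 decouples.
∂F/∂p = -4(p - 2)(p + 2)(p + 3) = 0 at p ∈ {-3, -2, 2}; ∂F/∂q = -180(q - 4)(q - 1)(q + 1)(q + 3) = 0 at q ∈ {-3, -1, 1, 4}.
The Hessian is diagonal: diag(F_pp, F_qq). Second derivatives: F_pp(-3)=-20, F_pp(-2)=16, F_pp(2)=-80; F_qq(-3)=10080, F_qq(-1)=-3600, F_qq(1)=4320, F_qq(4)=-18900.
Saddle points occur where the two diagonal entries have opposite signs: (-3, -3), (-3, 1), (-2, -1), (-2, 4), (2, -3), (2, 1). Count: 6.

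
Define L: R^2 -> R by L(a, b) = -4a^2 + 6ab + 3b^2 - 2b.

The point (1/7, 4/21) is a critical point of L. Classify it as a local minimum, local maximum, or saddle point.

saddle point

The Hessian of L is constant: H = [[-8, 6], [6, 6]].
det(H) = (-8)·6 − 6² = -84.
Since det(H) < 0, H is indefinite and the critical point is a saddle point.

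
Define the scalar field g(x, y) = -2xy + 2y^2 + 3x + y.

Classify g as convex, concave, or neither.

g is quadratic, so its Hessian is the constant matrix H = [[0, -2], [-2, 4]].
det(H) = -4, tr(H) = 4.
det(H) < 0, so H is indefinite: neither convex nor concave.

neither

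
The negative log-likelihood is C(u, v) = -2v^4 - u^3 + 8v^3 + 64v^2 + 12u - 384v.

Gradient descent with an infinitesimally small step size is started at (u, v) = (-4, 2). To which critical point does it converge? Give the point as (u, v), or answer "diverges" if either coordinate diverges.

C is separable, so gradient descent decouples: u follows -∂C/∂u, v follows -∂C/∂v.
∂C/∂u = -3(u - 2)(u + 2); at u=-4 this is -36, so u increases.
∂C/∂v = -8(v - 4)(v - 3)(v + 4); at v=2 this is -96, so v increases.
u converges to its nearest critical value -2 (a local min of the u-part); v converges to 3. The iterate converges to (-2, 3).

(-2, 3)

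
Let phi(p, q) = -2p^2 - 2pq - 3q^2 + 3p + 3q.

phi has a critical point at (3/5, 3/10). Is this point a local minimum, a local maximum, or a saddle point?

local maximum

The Hessian of phi is constant: H = [[-4, -2], [-2, -6]].
det(H) = (-4)·(-6) − (-2)² = 20.
det(H) > 0 and tr(H) = -10 < 0, so H is negative definite and the point is a local maximum.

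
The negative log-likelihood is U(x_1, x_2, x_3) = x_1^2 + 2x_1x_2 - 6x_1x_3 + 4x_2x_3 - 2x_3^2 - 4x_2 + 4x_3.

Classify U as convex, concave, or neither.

neither

U is quadratic, so its Hessian is the constant matrix H = [[2, 2, -6], [2, 0, 4], [-6, 4, -4]].
Leading principal minors: 2, -4, -112.
Neither pattern holds ⇒ H is indefinite ⇒ neither convex nor concave.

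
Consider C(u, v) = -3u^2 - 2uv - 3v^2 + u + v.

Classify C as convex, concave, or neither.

C is quadratic, so its Hessian is the constant matrix H = [[-6, -2], [-2, -6]].
det(H) = 32, tr(H) = -12.
det(H) > 0 and tr(H) < 0, so H is negative definite everywhere: concave.

concave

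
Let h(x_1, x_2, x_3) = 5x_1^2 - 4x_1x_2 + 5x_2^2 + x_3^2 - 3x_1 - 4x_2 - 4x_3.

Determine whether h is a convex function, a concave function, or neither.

h is quadratic, so its Hessian is the constant matrix H = [[10, -4, 0], [-4, 10, 0], [0, 0, 2]].
Leading principal minors: 10, 84, 168.
All positive ⇒ H ≻ 0 ⇒ convex.

convex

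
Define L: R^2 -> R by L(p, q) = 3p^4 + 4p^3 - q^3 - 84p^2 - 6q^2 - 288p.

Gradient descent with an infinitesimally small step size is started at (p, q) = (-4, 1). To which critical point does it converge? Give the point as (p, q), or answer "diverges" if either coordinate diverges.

diverges

L is separable, so gradient descent decouples: p follows -∂L/∂p, q follows -∂L/∂q.
∂L/∂p = 12(p - 4)(p + 2)(p + 3); at p=-4 this is -192, so p increases.
∂L/∂q = -3q(q + 4); at q=1 this is -15, so q increases.
The q-coordinate has no critical point in that direction and runs off to infinity.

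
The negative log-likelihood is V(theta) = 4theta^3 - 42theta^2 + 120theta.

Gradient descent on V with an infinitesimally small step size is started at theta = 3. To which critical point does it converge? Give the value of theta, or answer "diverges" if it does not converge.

V'(theta) = 12(theta - 5)(theta - 2), so V'(3) = -24.
Gradient descent moves in the -V' direction, i.e. theta is increasing.
The nearest critical point in that direction is theta = 5, where V'' = 36 > 0 (a local minimum). The iterate converges there.

5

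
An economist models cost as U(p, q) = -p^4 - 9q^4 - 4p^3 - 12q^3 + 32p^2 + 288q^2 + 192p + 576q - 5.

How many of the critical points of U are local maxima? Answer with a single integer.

U separates as a function of p plus a function of q, so ∇U=0 decouples.
∂U/∂p = -4(p - 4)(p + 3)(p + 4) = 0 at p ∈ {-4, -3, 4}; ∂U/∂q = -36(q - 4)(q + 1)(q + 4) = 0 at q ∈ {-4, -1, 4}.
The Hessian is diagonal: diag(U_pp, U_qq). Second derivatives: U_pp(-4)=-32, U_pp(-3)=28, U_pp(4)=-224; U_qq(-4)=-864, U_qq(-1)=540, U_qq(4)=-1440.
Local maxima occur where both diagonal entries negative: (-4, -4), (-4, 4), (4, -4), (4, 4). Count: 4.

4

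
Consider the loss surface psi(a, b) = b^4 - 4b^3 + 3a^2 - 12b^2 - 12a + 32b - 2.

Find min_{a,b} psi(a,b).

psi(a,b) separates as P(a) + Q(b) − 2, so its minimum is min P + min Q − 2.
P'(a) = 6a - 12 vanishes at a ∈ {2}; Q'(b) = 4(b - 4)(b - 1)(b + 2) vanishes at b ∈ {-2, 1, 4}.
Local minima of P (where P''>0): P(2)=-12. Local minima of Q: Q(-2)=-64, Q(4)=-64.
So the global minimum of psi is P(2) + Q(-2) − 2 = -12 − 64 − 2 = -78, attained at (2, -2).

-78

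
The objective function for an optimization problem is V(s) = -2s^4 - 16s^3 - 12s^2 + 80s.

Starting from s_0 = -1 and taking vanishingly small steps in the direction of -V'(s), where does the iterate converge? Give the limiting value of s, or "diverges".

-2

V'(s) = -8(s - 1)(s + 2)(s + 5), so V'(-1) = 64.
Gradient descent moves in the -V' direction, i.e. s is decreasing.
The nearest critical point in that direction is s = -2, where V'' = 72 > 0 (a local minimum). The iterate converges there.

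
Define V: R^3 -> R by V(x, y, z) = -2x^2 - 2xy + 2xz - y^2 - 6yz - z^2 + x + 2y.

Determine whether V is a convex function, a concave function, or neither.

neither

V is quadratic, so its Hessian is the constant matrix H = [[-4, -2, 2], [-2, -2, -6], [2, -6, -2]].
Leading principal minors: -4, 4, 192.
Neither pattern holds ⇒ H is indefinite ⇒ neither convex nor concave.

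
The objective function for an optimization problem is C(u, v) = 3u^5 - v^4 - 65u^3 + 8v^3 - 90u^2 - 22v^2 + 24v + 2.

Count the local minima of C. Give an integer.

2

C separates as a function of u plus a function of v, so ∇C=0 decouples.
∂C/∂u = 15u(u - 4)(u + 1)(u + 3) = 0 at u ∈ {-3, -1, 0, 4}; ∂C/∂v = -4(v - 3)(v - 2)(v - 1) = 0 at v ∈ {1, 2, 3}.
The Hessian is diagonal: diag(C_uu, C_vv). Second derivatives: C_uu(-3)=-630, C_uu(-1)=150, C_uu(0)=-180, C_uu(4)=2100; C_vv(1)=-8, C_vv(2)=4, C_vv(3)=-8.
Local minima occur where both diagonal entries positive: (-1, 2), (4, 2). Count: 2.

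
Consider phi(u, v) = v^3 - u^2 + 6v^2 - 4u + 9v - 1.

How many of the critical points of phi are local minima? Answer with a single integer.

0

phi separates as a function of u plus a function of v, so ∇phi=0 decouples.
∂phi/∂u = -2(u + 2) = 0 at u ∈ {-2}; ∂phi/∂v = 3(v + 1)(v + 3) = 0 at v ∈ {-3, -1}.
The Hessian is diagonal: diag(phi_uu, phi_vv). Second derivatives: phi_uu(-2)=-2; phi_vv(-3)=-6, phi_vv(-1)=6.
Local minima occur where both diagonal entries positive: none. Count: 0.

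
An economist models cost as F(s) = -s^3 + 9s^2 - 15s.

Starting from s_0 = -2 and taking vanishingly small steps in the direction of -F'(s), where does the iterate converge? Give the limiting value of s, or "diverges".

1

F'(s) = -3(s - 5)(s - 1), so F'(-2) = -63.
Gradient descent moves in the -F' direction, i.e. s is increasing.
The nearest critical point in that direction is s = 1, where F'' = 12 > 0 (a local minimum). The iterate converges there.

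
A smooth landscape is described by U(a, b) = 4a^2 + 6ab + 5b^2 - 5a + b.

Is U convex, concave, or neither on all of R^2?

U is quadratic, so its Hessian is the constant matrix H = [[8, 6], [6, 10]].
det(H) = 44, tr(H) = 18.
det(H) > 0 and tr(H) > 0, so H is positive definite everywhere: convex.

convex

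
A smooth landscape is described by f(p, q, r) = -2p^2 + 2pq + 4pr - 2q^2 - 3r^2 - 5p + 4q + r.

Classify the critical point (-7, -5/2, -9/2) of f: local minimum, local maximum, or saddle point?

The Hessian is constant: H = [[-4, 2, 4], [2, -4, 0], [4, 0, -6]].
Leading principal minors: Δ₁ = -4, Δ₂ = 12, Δ₃ = -8.
The minors alternate sign starting negative (−, +, −), so H is negative definite: a local maximum.

local maximum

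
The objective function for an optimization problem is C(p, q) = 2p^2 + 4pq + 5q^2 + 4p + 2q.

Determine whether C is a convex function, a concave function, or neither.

C is quadratic, so its Hessian is the constant matrix H = [[4, 4], [4, 10]].
det(H) = 24, tr(H) = 14.
det(H) > 0 and tr(H) > 0, so H is positive definite everywhere: convex.

convex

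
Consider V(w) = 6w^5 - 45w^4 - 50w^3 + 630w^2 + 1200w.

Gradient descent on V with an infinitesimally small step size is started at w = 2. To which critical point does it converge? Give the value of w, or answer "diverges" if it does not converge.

-1

V'(w) = 30(w - 5)(w - 4)(w + 1)(w + 2), so V'(2) = 2160.
Gradient descent moves in the -V' direction, i.e. w is decreasing.
The nearest critical point in that direction is w = -1, where V'' = 900 > 0 (a local minimum). The iterate converges there.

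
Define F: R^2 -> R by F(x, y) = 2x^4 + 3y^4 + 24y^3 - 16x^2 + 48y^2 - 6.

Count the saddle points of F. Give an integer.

4

F separates as a function of x plus a function of y, so ∇F=0 decouples.
∂F/∂x = 8x(x - 2)(x + 2) = 0 at x ∈ {-2, 0, 2}; ∂F/∂y = 12y(y + 2)(y + 4) = 0 at y ∈ {-4, -2, 0}.
The Hessian is diagonal: diag(F_xx, F_yy). Second derivatives: F_xx(-2)=64, F_xx(0)=-32, F_xx(2)=64; F_yy(-4)=96, F_yy(-2)=-48, F_yy(0)=96.
Saddle points occur where the two diagonal entries have opposite signs: (-2, -2), (0, -4), (0, 0), (2, -2). Count: 4.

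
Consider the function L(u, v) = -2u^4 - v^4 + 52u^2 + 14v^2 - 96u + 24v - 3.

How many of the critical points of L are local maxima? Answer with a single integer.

4

L separates as a function of u plus a function of v, so ∇L=0 decouples.
∂L/∂u = -8(u - 3)(u - 1)(u + 4) = 0 at u ∈ {-4, 1, 3}; ∂L/∂v = -4(v - 3)(v + 1)(v + 2) = 0 at v ∈ {-2, -1, 3}.
The Hessian is diagonal: diag(L_uu, L_vv). Second derivatives: L_uu(-4)=-280, L_uu(1)=80, L_uu(3)=-112; L_vv(-2)=-20, L_vv(-1)=16, L_vv(3)=-80.
Local maxima occur where both diagonal entries negative: (-4, -2), (-4, 3), (3, -2), (3, 3). Count: 4.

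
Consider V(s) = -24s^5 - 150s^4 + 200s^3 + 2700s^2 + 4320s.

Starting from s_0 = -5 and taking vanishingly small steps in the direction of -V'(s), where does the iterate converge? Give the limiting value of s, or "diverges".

V'(s) = -120(s - 3)(s + 1)(s + 3)(s + 4), so V'(-5) = -7680.
Gradient descent moves in the -V' direction, i.e. s is increasing.
The nearest critical point in that direction is s = -4, where V'' = 2520 > 0 (a local minimum). The iterate converges there.

-4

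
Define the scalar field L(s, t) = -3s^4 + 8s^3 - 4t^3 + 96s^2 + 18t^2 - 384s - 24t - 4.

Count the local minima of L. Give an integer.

1

L separates as a function of s plus a function of t, so ∇L=0 decouples.
∂L/∂s = -12(s - 4)(s - 2)(s + 4) = 0 at s ∈ {-4, 2, 4}; ∂L/∂t = -12(t - 2)(t - 1) = 0 at t ∈ {1, 2}.
The Hessian is diagonal: diag(L_ss, L_tt). Second derivatives: L_ss(-4)=-576, L_ss(2)=144, L_ss(4)=-192; L_tt(1)=12, L_tt(2)=-12.
Local minima occur where both diagonal entries positive: (2, 1). Count: 1.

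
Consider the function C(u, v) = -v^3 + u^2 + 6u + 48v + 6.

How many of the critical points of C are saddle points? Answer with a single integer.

1

C separates as a function of u plus a function of v, so ∇C=0 decouples.
∂C/∂u = 2(u + 3) = 0 at u ∈ {-3}; ∂C/∂v = -3(v - 4)(v + 4) = 0 at v ∈ {-4, 4}.
The Hessian is diagonal: diag(C_uu, C_vv). Second derivatives: C_uu(-3)=2; C_vv(-4)=24, C_vv(4)=-24.
Saddle points occur where the two diagonal entries have opposite signs: (-3, 4). Count: 1.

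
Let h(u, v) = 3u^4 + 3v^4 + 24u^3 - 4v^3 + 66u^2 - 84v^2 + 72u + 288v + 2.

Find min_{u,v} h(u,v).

h(u,v) separates as P(u) + Q(v) + 2, so its minimum is min P + min Q + 2.
P'(u) = 12(u + 1)(u + 2)(u + 3) vanishes at u ∈ {-3, -2, -1}; Q'(v) = 12(v - 3)(v - 2)(v + 4) vanishes at v ∈ {-4, 2, 3}.
Local minima of P (where P''>0): P(-3)=-27, P(-1)=-27. Local minima of Q: Q(-4)=-1472, Q(3)=243.
So the global minimum of h is P(-3) + Q(-4) + 2 = -27 − 1472 + 2 = -1497, attained at (-3, -4).

-1497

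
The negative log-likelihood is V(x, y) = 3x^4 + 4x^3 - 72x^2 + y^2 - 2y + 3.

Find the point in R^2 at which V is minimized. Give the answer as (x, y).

V(x,y) separates as P(x) + Q(y) + 3, so its minimum is min P + min Q + 3.
P'(x) = 12x(x - 3)(x + 4) vanishes at x ∈ {-4, 0, 3}; Q'(y) = 2y - 2 vanishes at y ∈ {1}.
Local minima of P (where P''>0): P(-4)=-640, P(3)=-297. Local minima of Q: Q(1)=-1.
So the global minimum of V is P(-4) + Q(1) + 3 = -640 − 1 + 3 = -638, attained at (-4, 1).

(-4, 1)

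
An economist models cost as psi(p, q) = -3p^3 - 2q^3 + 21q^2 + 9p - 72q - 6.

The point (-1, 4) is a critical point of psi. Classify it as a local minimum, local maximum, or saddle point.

saddle point

The mixed partial ∂²psi/∂p∂q is 0, so the Hessian at any point is diag(psi_pp, psi_qq) = diag(-18p, 6(-2q + 7)).
At (-1, 4): H = diag(18, -6).
The eigenvalues have opposite signs, so H is indefinite: a saddle point.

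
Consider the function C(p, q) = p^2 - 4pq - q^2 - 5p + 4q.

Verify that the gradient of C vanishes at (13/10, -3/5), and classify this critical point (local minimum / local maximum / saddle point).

saddle point

∇C = (2p - 4q - 5, -4p - 2q + 4); substituting (13/10, -3/5) gives ∇C = (0, 0), so (13/10, -3/5) is indeed a critical point.
The Hessian of C is constant: H = [[2, -4], [-4, -2]].
det(H) = 2·(-2) − (-4)² = -20.
Since det(H) < 0, H is indefinite and the critical point is a saddle point.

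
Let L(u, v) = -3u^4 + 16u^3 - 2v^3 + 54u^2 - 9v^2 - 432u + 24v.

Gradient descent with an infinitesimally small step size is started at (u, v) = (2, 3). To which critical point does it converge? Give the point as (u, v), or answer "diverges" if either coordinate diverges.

L is separable, so gradient descent decouples: u follows -∂L/∂u, v follows -∂L/∂v.
∂L/∂u = -12(u - 4)(u - 3)(u + 3); at u=2 this is -120, so u increases.
∂L/∂v = -6(v - 1)(v + 4); at v=3 this is -84, so v increases.
The v-coordinate has no critical point in that direction and runs off to infinity.

diverges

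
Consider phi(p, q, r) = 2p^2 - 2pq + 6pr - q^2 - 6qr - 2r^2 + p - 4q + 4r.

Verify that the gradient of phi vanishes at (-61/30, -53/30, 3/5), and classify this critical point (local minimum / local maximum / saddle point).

saddle point

∇phi = (4p - 2q + 6r + 1, -2p - 2q - 6r - 4, 6p - 6q - 4r + 4); substituting (-61/30, -53/30, 3/5) gives ∇phi = (0, 0, 0), so (-61/30, -53/30, 3/5) is indeed a critical point.
The Hessian is constant: H = [[4, -2, 6], [-2, -2, -6], [6, -6, -4]].
Leading principal minors: Δ₁ = 4, Δ₂ = -12, Δ₃ = 120.
The minors fit neither the all-positive nor the alternating-sign pattern, so H is indefinite: a saddle point.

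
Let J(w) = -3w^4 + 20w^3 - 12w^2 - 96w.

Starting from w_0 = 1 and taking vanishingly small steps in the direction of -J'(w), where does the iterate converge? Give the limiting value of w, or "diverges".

2

J'(w) = -12(w - 4)(w - 2)(w + 1), so J'(1) = -72.
Gradient descent moves in the -J' direction, i.e. w is increasing.
The nearest critical point in that direction is w = 2, where J'' = 72 > 0 (a local minimum). The iterate converges there.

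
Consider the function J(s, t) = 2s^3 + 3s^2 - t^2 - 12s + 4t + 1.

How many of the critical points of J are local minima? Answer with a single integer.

0

J separates as a function of s plus a function of t, so ∇J=0 decouples.
∂J/∂s = 6(s - 1)(s + 2) = 0 at s ∈ {-2, 1}; ∂J/∂t = -2(t - 2) = 0 at t ∈ {2}.
The Hessian is diagonal: diag(J_ss, J_tt). Second derivatives: J_ss(-2)=-18, J_ss(1)=18; J_tt(2)=-2.
Local minima occur where both diagonal entries positive: none. Count: 0.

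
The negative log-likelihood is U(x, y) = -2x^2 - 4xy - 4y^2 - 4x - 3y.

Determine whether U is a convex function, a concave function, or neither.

U is quadratic, so its Hessian is the constant matrix H = [[-4, -4], [-4, -8]].
det(H) = 16, tr(H) = -12.
det(H) > 0 and tr(H) < 0, so H is negative definite everywhere: concave.

concave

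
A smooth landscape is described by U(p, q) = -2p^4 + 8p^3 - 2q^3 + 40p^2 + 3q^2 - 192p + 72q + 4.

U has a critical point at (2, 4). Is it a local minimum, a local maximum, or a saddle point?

The mixed partial ∂²U/∂p∂q is 0, so the Hessian at any point is diag(U_pp, U_qq) = diag(8(-3p^2 + 6p + 10), 6(-2q + 1)).
At (2, 4): H = diag(80, -42).
The eigenvalues have opposite signs, so H is indefinite: a saddle point.

saddle point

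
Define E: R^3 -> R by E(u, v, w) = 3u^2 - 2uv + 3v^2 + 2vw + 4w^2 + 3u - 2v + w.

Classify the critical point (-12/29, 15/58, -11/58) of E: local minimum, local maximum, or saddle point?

local minimum

The Hessian is constant: H = [[6, -2, 0], [-2, 6, 2], [0, 2, 8]].
Leading principal minors: Δ₁ = 6, Δ₂ = 32, Δ₃ = 232.
All leading minors are positive, so H is positive definite: a local minimum.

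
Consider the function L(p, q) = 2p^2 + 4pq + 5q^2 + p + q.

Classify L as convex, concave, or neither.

convex

L is quadratic, so its Hessian is the constant matrix H = [[4, 4], [4, 10]].
det(H) = 24, tr(H) = 14.
det(H) > 0 and tr(H) > 0, so H is positive definite everywhere: convex.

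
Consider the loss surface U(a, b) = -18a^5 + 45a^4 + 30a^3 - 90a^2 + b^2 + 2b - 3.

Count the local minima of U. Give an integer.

2

U separates as a function of a plus a function of b, so ∇U=0 decouples.
∂U/∂a = -90a(a - 2)(a - 1)(a + 1) = 0 at a ∈ {-1, 0, 1, 2}; ∂U/∂b = 2(b + 1) = 0 at b ∈ {-1}.
The Hessian is diagonal: diag(U_aa, U_bb). Second derivatives: U_aa(-1)=540, U_aa(0)=-180, U_aa(1)=180, U_aa(2)=-540; U_bb(-1)=2.
Local minima occur where both diagonal entries positive: (-1, -1), (1, -1). Count: 2.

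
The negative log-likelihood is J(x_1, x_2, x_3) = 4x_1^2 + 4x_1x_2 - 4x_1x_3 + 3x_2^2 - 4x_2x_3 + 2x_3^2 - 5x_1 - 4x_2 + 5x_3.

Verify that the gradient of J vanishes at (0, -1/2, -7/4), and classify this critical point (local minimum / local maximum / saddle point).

∇J = (8x_1 + 4x_2 - 4x_3 - 5, 4x_1 + 6x_2 - 4x_3 - 4, -4x_1 - 4x_2 + 4x_3 + 5); substituting (0, -1/2, -7/4) gives ∇J = (0, 0, 0), so (0, -1/2, -7/4) is indeed a critical point.
The Hessian is constant: H = [[8, 4, -4], [4, 6, -4], [-4, -4, 4]].
Leading principal minors: Δ₁ = 8, Δ₂ = 32, Δ₃ = 32.
All leading minors are positive, so H is positive definite: a local minimum.

local minimum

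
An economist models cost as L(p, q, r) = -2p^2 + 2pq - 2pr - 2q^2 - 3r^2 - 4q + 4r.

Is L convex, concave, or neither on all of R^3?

L is quadratic, so its Hessian is the constant matrix H = [[-4, 2, -2], [2, -4, 0], [-2, 0, -6]].
Leading principal minors: -4, 12, -56.
Signs alternate −, +, − ⇒ H ≺ 0 ⇒ concave.

concave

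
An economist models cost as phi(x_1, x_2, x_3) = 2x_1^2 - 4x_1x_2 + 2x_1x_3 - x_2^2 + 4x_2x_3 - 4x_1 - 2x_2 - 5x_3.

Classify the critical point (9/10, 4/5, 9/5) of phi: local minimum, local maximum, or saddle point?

saddle point

The Hessian is constant: H = [[4, -4, 2], [-4, -2, 4], [2, 4, 0]].
Leading principal minors: Δ₁ = 4, Δ₂ = -24, Δ₃ = -120.
The minors fit neither the all-positive nor the alternating-sign pattern, so H is indefinite: a saddle point.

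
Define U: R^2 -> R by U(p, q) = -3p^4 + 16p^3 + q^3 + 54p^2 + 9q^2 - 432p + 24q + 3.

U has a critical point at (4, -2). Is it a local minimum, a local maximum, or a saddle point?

saddle point

The mixed partial ∂²U/∂p∂q is 0, so the Hessian at any point is diag(U_pp, U_qq) = diag(12(-3p^2 + 8p + 9), 6(q + 3)).
At (4, -2): H = diag(-84, 6).
The eigenvalues have opposite signs, so H is indefinite: a saddle point.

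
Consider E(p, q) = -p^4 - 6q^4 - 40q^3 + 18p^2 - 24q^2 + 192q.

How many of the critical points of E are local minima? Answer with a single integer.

E separates as a function of p plus a function of q, so ∇E=0 decouples.
∂E/∂p = -4p(p - 3)(p + 3) = 0 at p ∈ {-3, 0, 3}; ∂E/∂q = -24(q - 1)(q + 2)(q + 4) = 0 at q ∈ {-4, -2, 1}.
The Hessian is diagonal: diag(E_pp, E_qq). Second derivatives: E_pp(-3)=-72, E_pp(0)=36, E_pp(3)=-72; E_qq(-4)=-240, E_qq(-2)=144, E_qq(1)=-360.
Local minima occur where both diagonal entries positive: (0, -2). Count: 1.

1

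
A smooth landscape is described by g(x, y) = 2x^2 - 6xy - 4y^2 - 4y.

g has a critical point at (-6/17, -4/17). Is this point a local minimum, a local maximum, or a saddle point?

saddle point

The Hessian of g is constant: H = [[4, -6], [-6, -8]].
det(H) = 4·(-8) − (-6)² = -68.
Since det(H) < 0, H is indefinite and the critical point is a saddle point.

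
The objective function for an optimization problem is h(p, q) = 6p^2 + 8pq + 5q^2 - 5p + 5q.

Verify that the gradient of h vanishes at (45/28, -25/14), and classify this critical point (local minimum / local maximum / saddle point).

∇h = (12p + 8q - 5, 8p + 10q + 5); substituting (45/28, -25/14) gives ∇h = (0, 0), so (45/28, -25/14) is indeed a critical point.
The Hessian of h is constant: H = [[12, 8], [8, 10]].
det(H) = 12·10 − 8² = 56.
det(H) > 0 and tr(H) = 22 > 0, so H is positive definite and the point is a local minimum.

local minimum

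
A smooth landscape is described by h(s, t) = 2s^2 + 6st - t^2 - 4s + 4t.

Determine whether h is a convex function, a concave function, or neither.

h is quadratic, so its Hessian is the constant matrix H = [[4, 6], [6, -2]].
det(H) = -44, tr(H) = 2.
det(H) < 0, so H is indefinite: neither convex nor concave.

neither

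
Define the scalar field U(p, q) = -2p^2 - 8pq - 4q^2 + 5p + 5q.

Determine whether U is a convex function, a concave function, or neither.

U is quadratic, so its Hessian is the constant matrix H = [[-4, -8], [-8, -8]].
det(H) = -32, tr(H) = -12.
det(H) < 0, so H is indefinite: neither convex nor concave.

neither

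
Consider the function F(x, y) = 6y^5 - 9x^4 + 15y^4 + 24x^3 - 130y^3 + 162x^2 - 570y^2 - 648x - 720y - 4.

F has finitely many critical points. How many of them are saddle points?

6

F separates as a function of x plus a function of y, so ∇F=0 decouples.
∂F/∂x = -36(x - 3)(x - 2)(x + 3) = 0 at x ∈ {-3, 2, 3}; ∂F/∂y = 30(y - 4)(y + 1)(y + 2)(y + 3) = 0 at y ∈ {-3, -2, -1, 4}.
The Hessian is diagonal: diag(F_xx, F_yy). Second derivatives: F_xx(-3)=-1080, F_xx(2)=180, F_xx(3)=-216; F_yy(-3)=-420, F_yy(-2)=180, F_yy(-1)=-300, F_yy(4)=6300.
Saddle points occur where the two diagonal entries have opposite signs: (-3, -2), (-3, 4), (2, -3), (2, -1), (3, -2), (3, 4). Count: 6.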